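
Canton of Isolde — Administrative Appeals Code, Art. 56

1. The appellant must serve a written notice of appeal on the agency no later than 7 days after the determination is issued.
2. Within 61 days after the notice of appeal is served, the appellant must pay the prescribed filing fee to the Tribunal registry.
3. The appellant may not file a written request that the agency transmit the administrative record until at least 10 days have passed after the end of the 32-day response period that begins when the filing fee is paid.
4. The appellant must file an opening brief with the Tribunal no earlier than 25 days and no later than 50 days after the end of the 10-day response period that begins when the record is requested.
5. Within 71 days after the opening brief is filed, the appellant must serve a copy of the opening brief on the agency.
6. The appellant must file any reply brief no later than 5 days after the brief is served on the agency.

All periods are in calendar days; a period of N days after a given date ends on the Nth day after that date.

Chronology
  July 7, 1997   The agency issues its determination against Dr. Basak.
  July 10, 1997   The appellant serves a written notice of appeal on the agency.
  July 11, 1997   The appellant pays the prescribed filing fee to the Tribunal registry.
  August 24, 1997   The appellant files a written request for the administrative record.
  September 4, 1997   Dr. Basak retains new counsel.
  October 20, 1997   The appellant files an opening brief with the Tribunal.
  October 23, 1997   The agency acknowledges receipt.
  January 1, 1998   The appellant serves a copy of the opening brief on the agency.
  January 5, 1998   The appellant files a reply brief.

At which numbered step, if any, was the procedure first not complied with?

Step 1: 7 days after July 7, 1997 (when the determination is issued) is July 14, 1997; July 10, 1997 is within that limit.
Step 2: 61 days after July 10, 1997 (when the notice of appeal is served) is September 9, 1997; completed July 11, 1997, before the deadline.
Step 3: the earliest permitted date is 10 days after August 12, 1997 (end of the 32-day response period, which began when the filing fee is paid on July 11, 1997), i.e. August 22, 1997; done August 24, 1997 — permitted.
Step 4: the window is 25–50 days after September 3, 1997 (end of the 10-day response period, which began when the record is requested on August 24, 1997), so September 28, 1997 through October 23, 1997; October 20, 1997 falls inside that range.
Step 5: 71 days after October 20, 1997 (when the opening brief is filed) is December 30, 1997; January 1, 1998 misses that deadline by 2 days.

Step 5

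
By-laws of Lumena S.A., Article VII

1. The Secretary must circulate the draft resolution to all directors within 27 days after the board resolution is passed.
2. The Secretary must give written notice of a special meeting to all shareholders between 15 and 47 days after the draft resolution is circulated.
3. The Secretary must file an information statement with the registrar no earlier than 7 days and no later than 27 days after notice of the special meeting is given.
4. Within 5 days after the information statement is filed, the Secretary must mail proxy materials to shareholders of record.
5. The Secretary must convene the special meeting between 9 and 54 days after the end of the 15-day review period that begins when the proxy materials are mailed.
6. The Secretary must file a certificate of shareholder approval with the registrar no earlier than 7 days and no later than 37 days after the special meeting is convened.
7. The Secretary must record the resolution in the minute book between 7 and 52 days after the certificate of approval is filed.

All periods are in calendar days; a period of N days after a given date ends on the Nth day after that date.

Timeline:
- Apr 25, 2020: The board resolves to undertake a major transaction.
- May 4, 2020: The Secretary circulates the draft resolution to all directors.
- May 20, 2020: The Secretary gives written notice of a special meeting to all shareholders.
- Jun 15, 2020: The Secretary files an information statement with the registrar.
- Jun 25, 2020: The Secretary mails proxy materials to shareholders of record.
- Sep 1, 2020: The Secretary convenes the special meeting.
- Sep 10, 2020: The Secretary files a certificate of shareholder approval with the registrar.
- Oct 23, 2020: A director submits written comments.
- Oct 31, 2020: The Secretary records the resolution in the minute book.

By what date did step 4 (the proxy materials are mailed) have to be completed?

Jun 20, 2020

Step 4 runs from Jun 15, 2020, when the information statement is filed. 5 days after Jun 15, 2020 is Jun 20, 2020.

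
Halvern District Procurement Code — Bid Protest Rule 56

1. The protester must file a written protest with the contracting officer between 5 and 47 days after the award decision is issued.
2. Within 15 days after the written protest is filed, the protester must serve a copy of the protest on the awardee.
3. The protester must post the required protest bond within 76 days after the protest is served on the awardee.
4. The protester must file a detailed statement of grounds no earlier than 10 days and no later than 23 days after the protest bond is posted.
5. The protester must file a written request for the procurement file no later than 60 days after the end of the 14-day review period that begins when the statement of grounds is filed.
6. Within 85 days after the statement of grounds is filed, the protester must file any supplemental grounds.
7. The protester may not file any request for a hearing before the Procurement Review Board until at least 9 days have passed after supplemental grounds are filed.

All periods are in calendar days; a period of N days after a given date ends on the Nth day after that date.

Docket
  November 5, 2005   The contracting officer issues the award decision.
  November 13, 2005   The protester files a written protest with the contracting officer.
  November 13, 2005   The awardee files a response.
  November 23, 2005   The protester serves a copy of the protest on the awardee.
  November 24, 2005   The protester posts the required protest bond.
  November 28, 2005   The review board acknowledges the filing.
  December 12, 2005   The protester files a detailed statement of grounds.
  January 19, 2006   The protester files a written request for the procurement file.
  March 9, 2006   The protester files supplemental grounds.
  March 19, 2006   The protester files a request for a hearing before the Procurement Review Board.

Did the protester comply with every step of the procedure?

Step 1 — 5 and 47 days from November 5, 2005 (when the award decision is issued) are November 10, 2005 and December 22, 2005 respectively; done November 13, 2005, which is between those dates.
Step 2 — counting 15 days from November 13, 2005 (when the written protest is filed) gives a deadline of November 28, 2005; done November 23, 2005 — timely.
Step 3 — counting 76 days from November 23, 2005 (when the protest is served on the awardee) gives a deadline of February 7, 2006; completed November 24, 2005, before the deadline.
Step 4 — 10 and 23 days from November 24, 2005 (when the protest bond is posted) are December 4, 2005 and December 17, 2005 respectively; done December 12, 2005, which is between those dates.
Step 5 — counting 60 days from December 26, 2005 (end of the 14-day review period, which began when the statement of grounds is filed on December 12, 2005) gives a deadline of February 24, 2006; completed January 19, 2006, before the deadline.
Step 6 — counting 85 days from December 12, 2005 (when the statement of grounds is filed) gives a deadline of March 7, 2006; March 9, 2006 misses that deadline by 2 days.

No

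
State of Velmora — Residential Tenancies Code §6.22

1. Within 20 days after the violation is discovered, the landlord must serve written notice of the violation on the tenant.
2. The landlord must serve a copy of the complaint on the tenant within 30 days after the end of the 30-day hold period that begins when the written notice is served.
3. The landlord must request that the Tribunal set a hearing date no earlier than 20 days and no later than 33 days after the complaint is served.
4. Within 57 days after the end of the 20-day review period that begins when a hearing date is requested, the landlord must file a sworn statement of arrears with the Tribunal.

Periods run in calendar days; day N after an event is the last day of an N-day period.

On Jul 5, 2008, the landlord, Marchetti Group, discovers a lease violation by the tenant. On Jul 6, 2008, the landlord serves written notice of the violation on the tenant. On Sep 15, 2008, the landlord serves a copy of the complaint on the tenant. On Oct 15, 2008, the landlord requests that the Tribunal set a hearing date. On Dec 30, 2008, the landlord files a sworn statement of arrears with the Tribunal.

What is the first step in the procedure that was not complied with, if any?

Step 1 — counting 20 days from Jul 5, 2008 (when the violation is discovered) gives a deadline of Jul 25, 2008; done Jul 6, 2008 — timely.
Step 2 — counting 30 days from Aug 5, 2008 (end of the 30-day hold period, which began when the written notice is served on Jul 6, 2008) gives a deadline of Sep 4, 2008; not done until Sep 15, 2008, 11 days after the deadline.

Step 2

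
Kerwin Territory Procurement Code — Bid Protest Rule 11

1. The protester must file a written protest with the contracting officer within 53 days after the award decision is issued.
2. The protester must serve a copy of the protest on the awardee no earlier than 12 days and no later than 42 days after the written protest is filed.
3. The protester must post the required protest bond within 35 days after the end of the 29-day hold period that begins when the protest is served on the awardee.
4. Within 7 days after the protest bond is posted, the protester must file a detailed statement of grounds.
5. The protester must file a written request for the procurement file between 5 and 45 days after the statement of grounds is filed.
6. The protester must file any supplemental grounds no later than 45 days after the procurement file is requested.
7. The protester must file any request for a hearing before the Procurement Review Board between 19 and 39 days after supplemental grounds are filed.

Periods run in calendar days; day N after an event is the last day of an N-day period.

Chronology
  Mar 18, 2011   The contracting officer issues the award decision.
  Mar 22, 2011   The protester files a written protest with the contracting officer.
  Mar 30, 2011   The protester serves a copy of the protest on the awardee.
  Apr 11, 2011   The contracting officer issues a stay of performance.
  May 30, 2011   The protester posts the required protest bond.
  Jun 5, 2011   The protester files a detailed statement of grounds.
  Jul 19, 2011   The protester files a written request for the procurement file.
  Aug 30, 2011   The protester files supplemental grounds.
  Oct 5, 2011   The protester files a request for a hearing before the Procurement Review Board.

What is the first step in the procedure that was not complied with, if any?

(1) due by Mar 18, 2011 + 53 days = May 10, 2011; completed Mar 22, 2011, before the deadline.
(2) the permitted window runs from Mar 22, 2011 + 12 = Apr 3, 2011 to Mar 22, 2011 + 42 = May 3, 2011; Mar 30, 2011 is 4 days too early.

Step 2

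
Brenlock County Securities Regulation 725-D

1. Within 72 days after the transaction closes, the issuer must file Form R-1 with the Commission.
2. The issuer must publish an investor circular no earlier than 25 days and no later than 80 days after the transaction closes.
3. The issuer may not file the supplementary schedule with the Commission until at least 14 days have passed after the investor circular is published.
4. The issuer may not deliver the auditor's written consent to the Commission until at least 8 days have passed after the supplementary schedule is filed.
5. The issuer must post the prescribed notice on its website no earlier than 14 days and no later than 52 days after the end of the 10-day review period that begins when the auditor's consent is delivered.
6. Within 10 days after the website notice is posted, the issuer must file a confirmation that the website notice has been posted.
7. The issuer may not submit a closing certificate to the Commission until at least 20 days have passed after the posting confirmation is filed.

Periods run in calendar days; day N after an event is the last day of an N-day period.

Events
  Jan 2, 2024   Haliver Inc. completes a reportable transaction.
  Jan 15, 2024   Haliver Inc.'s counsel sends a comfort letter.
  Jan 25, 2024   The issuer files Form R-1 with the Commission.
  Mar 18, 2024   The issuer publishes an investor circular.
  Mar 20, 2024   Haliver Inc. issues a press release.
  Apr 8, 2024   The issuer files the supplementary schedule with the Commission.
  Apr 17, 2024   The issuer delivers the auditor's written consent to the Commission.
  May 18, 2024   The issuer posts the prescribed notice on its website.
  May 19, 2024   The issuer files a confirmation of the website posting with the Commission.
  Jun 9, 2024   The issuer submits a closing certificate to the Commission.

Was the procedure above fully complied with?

Step 1: 72 days after Jan 2, 2024 (when the transaction closes) is Mar 14, 2024; done Jan 25, 2024 — timely.
Step 2: the window is 25–80 days after Jan 2, 2024 (when the transaction closes), so Jan 27, 2024 through Mar 22, 2024; done Mar 18, 2024 — within the window.
Step 3: the earliest permitted date is 14 days after Mar 18, 2024 (when the investor circular is published), i.e. Apr 1, 2024; Apr 8, 2024 is on or after that date.
Step 4: the earliest permitted date is 8 days after Apr 8, 2024 (when the supplementary schedule is filed), i.e. Apr 16, 2024; Apr 17, 2024 is on or after that date.
Step 5: the window is 14–52 days after Apr 27, 2024 (end of the 10-day review period, which began when the auditor's consent is delivered on Apr 17, 2024), so May 11, 2024 through Jun 18, 2024; May 18, 2024 falls inside that range.
Step 6: 10 days after May 18, 2024 (when the website notice is posted) is May 28, 2024; May 19, 2024 is within that limit.
Step 7: the earliest permitted date is 20 days after May 19, 2024 (when the posting confirmation is filed), i.e. Jun 8, 2024; Jun 9, 2024 is on or after that date.

Yes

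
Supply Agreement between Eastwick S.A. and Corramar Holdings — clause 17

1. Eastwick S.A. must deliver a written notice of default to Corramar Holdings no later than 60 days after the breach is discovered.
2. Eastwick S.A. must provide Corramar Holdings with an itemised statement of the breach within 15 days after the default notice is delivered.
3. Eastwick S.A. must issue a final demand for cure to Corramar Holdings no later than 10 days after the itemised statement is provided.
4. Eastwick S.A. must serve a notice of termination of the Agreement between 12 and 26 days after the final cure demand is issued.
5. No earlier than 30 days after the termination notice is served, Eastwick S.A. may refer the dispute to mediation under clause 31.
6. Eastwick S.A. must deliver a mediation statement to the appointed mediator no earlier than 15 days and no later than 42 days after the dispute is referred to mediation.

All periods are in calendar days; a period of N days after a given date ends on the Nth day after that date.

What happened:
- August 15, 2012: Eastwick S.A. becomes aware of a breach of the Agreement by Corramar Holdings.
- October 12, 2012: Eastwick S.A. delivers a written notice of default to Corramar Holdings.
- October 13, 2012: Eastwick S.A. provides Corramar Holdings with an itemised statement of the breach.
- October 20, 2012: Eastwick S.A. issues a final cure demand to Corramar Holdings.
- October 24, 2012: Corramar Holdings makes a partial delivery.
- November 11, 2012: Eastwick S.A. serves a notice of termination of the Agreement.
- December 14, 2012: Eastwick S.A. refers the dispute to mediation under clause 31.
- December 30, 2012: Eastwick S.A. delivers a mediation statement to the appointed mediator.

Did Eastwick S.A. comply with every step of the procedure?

Yes

Step 1: 60 days after August 15, 2012 (when the breach is discovered) is October 14, 2012; completed October 12, 2012, before the deadline.
Step 2: 15 days after October 12, 2012 (when the default notice is delivered) is October 27, 2012; completed October 13, 2012, before the deadline.
Step 3: 10 days after October 13, 2012 (when the itemised statement is provided) is October 23, 2012; done October 20, 2012 — timely.
Step 4: the window is 12–26 days after October 20, 2012 (when the final cure demand is issued), so November 1, 2012 through November 15, 2012; done November 11, 2012 — within the window.
Step 5: the earliest permitted date is 30 days after November 11, 2012 (when the termination notice is served), i.e. December 11, 2012; done December 14, 2012, after the minimum wait.
Step 6: the window is 15–42 days after December 14, 2012 (when the dispute is referred to mediation), so December 29, 2012 through January 25, 2013; done December 30, 2012, which is between those dates.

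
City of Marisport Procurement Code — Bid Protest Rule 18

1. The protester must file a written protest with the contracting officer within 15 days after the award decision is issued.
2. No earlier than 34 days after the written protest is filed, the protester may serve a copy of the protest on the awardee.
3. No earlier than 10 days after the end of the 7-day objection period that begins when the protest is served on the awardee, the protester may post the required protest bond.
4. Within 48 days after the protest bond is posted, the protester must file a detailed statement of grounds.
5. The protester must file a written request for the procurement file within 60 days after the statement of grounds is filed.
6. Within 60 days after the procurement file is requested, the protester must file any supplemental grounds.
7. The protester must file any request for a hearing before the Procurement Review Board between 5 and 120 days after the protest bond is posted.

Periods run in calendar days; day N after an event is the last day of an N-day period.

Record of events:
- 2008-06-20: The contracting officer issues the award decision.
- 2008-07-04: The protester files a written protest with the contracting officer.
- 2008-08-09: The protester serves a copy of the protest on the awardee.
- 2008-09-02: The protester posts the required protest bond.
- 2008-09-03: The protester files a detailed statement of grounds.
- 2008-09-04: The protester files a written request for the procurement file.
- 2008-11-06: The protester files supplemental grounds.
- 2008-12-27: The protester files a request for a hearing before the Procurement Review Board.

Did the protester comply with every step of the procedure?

No

(1) due by 2008-06-20 + 15 days = 2008-07-05; 2008-07-04 is within that limit.
(2) permitted from 2008-07-04 + 34 days = 2008-08-07 onward; done 2008-08-09 — permitted.
(3) permitted from 2008-08-16 + 10 days = 2008-08-26 onward; 2008-09-02 is on or after that date.
(4) due by 2008-09-02 + 48 days = 2008-10-20; completed 2008-09-03, before the deadline.
(5) due by 2008-09-03 + 60 days = 2008-11-02; 2008-09-04 is within that limit.
(6) due by 2008-09-04 + 60 days = 2008-11-03; done 2008-11-06 — 3 days late.
The procedure was therefore not followed at step 6.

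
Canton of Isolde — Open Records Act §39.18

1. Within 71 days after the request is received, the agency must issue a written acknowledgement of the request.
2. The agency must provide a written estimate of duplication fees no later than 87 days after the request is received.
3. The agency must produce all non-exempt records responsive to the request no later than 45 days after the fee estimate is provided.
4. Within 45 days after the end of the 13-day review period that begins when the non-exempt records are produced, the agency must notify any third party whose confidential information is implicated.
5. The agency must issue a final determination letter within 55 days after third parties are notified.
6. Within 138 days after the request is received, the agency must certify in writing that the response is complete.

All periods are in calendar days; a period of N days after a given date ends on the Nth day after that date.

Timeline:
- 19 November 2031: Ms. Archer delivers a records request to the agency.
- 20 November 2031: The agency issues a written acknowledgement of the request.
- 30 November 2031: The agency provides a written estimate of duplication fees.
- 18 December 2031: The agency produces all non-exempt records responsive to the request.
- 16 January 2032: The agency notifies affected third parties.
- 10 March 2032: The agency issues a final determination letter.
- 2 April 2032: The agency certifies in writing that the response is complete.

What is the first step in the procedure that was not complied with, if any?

Step 1: 71 days after 19 November 2031 (when the request is received) is 29 January 2032; 20 November 2031 is within that limit.
Step 2: 87 days after 19 November 2031 (when the request is received) is 14 February 2032; 30 November 2031 is within that limit.
Step 3: 45 days after 30 November 2031 (when the fee estimate is provided) is 14 January 2032; done 18 December 2031 — timely.
Step 4: 45 days after 31 December 2031 (end of the 13-day review period, which began when the non-exempt records are produced on 18 December 2031) is 14 February 2032; done 16 January 2032 — timely.
Step 5: 55 days after 16 January 2032 (when third parties are notified) is 11 March 2032; completed 10 March 2032, before the deadline.
Step 6: 138 days after 19 November 2031 (when the request is received) is 5 April 2032; 2 April 2032 is within that limit.

None — every step was satisfied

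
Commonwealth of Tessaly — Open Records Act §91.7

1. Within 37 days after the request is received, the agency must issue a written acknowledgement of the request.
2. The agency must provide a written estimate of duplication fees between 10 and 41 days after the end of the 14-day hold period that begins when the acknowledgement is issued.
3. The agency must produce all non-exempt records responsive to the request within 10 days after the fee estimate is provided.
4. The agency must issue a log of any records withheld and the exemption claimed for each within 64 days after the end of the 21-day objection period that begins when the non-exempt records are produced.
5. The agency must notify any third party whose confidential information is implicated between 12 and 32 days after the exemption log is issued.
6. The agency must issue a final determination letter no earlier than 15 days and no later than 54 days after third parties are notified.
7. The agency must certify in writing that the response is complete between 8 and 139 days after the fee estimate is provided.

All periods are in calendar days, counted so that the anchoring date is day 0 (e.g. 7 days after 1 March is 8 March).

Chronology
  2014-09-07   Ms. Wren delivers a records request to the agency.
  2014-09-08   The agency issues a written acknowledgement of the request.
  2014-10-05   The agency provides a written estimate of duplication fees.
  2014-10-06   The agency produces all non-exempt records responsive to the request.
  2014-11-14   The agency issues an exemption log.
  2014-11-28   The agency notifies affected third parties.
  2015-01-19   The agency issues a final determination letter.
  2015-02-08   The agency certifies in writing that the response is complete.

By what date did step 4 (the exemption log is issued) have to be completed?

2014-12-30

The non-exempt records are produced on 2014-10-06; the 21-day objection period therefore ends 2014-10-27, and step 4 runs from that date. 64 days after 2014-10-27 is 2014-12-30.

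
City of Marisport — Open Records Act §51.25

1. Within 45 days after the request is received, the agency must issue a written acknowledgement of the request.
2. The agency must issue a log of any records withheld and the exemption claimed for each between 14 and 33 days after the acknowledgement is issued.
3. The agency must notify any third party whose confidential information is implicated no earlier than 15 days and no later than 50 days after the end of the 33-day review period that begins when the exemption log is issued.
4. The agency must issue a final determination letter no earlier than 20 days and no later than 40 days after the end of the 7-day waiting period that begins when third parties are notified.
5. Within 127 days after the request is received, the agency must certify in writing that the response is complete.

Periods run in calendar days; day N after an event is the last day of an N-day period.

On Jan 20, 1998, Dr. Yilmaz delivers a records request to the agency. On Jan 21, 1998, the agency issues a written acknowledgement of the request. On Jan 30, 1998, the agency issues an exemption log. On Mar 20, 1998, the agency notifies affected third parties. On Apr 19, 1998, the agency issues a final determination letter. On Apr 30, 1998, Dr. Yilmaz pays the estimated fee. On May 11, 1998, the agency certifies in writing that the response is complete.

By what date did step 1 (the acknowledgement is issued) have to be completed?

Mar 6, 1998

Step 1 runs from Jan 20, 1998, when the request is received. 45 days after Jan 20, 1998 is Mar 6, 1998.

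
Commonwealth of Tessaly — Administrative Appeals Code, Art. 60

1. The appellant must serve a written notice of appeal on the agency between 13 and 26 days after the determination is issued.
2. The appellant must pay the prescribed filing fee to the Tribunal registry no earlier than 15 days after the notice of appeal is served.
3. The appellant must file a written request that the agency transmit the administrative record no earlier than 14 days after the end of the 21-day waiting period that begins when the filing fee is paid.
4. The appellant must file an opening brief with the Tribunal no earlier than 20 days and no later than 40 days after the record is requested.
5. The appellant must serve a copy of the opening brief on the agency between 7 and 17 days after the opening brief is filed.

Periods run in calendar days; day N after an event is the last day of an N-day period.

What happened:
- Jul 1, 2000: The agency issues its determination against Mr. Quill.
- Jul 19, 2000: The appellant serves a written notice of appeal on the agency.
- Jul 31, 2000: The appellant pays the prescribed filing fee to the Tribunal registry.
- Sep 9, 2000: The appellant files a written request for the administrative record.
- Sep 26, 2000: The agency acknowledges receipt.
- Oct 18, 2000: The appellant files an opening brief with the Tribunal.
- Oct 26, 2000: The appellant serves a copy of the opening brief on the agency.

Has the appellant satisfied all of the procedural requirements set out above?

Step 1: the window is 13–26 days after Jul 1, 2000 (when the determination is issued), so Jul 14, 2000 through Jul 27, 2000; Jul 19, 2000 falls inside that range.
Step 2: the earliest permitted date is 15 days after Jul 19, 2000 (when the notice of appeal is served), i.e. Aug 3, 2000; done Jul 31, 2000 — 3 days too early.

No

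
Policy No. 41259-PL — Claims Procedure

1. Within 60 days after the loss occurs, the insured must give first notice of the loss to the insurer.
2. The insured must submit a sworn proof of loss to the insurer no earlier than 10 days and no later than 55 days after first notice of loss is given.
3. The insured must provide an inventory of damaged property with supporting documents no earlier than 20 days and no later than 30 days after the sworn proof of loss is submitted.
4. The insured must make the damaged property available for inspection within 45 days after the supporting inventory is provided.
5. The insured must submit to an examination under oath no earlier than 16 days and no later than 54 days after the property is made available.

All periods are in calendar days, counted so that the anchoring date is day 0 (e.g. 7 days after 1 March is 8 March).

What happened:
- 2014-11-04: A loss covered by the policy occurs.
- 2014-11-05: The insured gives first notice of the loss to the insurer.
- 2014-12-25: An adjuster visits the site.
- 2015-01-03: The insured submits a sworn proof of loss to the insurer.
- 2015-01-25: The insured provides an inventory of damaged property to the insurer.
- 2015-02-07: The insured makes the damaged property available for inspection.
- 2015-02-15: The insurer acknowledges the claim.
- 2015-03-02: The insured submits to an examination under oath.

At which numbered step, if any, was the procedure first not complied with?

Step 2

Step 1: 60 days after 2014-11-04 (when the loss occurs) is 2015-01-03; done 2014-11-05 — timely.
Step 2: the window is 10–55 days after 2014-11-05 (when first notice of loss is given), so 2014-11-15 through 2014-12-30; done 2015-01-03 — 4 days after the window closed.
Later steps need not be reached.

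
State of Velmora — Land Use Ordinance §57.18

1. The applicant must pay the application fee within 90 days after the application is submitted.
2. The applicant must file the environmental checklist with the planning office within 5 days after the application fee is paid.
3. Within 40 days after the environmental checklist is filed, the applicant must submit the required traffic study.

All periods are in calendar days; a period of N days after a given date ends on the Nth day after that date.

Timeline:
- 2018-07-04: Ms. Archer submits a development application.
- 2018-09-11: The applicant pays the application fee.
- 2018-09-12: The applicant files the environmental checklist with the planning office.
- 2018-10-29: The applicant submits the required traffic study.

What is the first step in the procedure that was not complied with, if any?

Step 3

(1) due by 2018-07-04 + 90 days = 2018-10-02; completed 2018-09-11, before the deadline.
(2) due by 2018-09-11 + 5 days = 2018-09-16; 2018-09-12 is within that limit.
(3) due by 2018-09-12 + 40 days = 2018-10-22; done 2018-10-29 — 7 days late.
The procedure was therefore not followed at step 3.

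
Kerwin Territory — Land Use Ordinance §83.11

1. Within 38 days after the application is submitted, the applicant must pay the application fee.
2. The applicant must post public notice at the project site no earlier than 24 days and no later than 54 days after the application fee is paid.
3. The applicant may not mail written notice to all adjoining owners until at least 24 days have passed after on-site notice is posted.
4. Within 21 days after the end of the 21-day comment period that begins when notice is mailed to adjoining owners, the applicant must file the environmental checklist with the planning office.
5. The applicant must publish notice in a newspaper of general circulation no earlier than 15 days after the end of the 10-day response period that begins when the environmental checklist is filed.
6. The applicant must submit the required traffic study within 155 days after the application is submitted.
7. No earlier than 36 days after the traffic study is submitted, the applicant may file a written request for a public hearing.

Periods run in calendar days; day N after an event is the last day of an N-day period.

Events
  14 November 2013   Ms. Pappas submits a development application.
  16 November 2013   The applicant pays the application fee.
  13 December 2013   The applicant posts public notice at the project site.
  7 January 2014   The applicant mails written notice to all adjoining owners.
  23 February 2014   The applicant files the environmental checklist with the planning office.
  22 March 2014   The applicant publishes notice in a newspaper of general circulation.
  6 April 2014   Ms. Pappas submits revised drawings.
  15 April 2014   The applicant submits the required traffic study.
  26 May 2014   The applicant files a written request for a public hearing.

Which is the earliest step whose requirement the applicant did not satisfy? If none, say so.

Step 1 — counting 38 days from 14 November 2013 (when the application is submitted) gives a deadline of 22 December 2013; done 16 November 2013 — timely.
Step 2 — 24 and 54 days from 16 November 2013 (when the application fee is paid) are 10 December 2013 and 9 January 2014 respectively; done 13 December 2013, which is between those dates.
Step 3 — must wait 24 days from 13 December 2013 (when on-site notice is posted), so not before 6 January 2014; done 7 January 2014 — permitted.
Step 4 — counting 21 days from 28 January 2014 (end of the 21-day comment period, which began when notice is mailed to adjoining owners on 7 January 2014) gives a deadline of 18 February 2014; not done until 23 February 2014, 5 days after the deadline.

Step 4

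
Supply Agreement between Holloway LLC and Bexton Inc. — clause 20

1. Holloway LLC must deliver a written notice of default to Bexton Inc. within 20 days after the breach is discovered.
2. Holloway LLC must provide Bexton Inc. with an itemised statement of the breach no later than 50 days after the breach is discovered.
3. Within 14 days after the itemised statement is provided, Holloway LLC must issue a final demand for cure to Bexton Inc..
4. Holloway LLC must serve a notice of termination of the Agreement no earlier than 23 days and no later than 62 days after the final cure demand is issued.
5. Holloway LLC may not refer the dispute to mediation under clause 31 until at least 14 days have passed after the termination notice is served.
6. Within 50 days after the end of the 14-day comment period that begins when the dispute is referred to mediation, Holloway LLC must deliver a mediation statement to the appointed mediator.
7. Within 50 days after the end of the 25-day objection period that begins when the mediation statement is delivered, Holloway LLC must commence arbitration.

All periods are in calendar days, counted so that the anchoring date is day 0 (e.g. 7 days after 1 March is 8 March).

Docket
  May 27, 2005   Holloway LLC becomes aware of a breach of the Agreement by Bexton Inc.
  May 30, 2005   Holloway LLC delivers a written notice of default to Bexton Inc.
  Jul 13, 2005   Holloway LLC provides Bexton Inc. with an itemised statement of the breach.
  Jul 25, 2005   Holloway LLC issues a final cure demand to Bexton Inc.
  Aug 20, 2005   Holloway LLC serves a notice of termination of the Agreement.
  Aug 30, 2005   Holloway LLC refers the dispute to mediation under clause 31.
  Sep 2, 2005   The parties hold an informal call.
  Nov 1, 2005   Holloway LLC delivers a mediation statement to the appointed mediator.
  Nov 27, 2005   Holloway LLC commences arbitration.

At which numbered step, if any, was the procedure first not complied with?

Step 1 — counting 20 days from May 27, 2005 (when the breach is discovered) gives a deadline of Jun 16, 2005; completed May 30, 2005, before the deadline.
Step 2 — counting 50 days from May 27, 2005 (when the breach is discovered) gives a deadline of Jul 16, 2005; done Jul 13, 2005 — timely.
Step 3 — counting 14 days from Jul 13, 2005 (when the itemised statement is provided) gives a deadline of Jul 27, 2005; Jul 25, 2005 is within that limit.
Step 4 — 23 and 62 days from Jul 25, 2005 (when the final cure demand is issued) are Aug 17, 2005 and Sep 25, 2005 respectively; done Aug 20, 2005 — within the window.
Step 5 — must wait 14 days from Aug 20, 2005 (when the termination notice is served), so not before Sep 3, 2005; Aug 30, 2005 is 4 days before the earliest permitted date.
No need to go further; step 5 was not satisfied.

Step 5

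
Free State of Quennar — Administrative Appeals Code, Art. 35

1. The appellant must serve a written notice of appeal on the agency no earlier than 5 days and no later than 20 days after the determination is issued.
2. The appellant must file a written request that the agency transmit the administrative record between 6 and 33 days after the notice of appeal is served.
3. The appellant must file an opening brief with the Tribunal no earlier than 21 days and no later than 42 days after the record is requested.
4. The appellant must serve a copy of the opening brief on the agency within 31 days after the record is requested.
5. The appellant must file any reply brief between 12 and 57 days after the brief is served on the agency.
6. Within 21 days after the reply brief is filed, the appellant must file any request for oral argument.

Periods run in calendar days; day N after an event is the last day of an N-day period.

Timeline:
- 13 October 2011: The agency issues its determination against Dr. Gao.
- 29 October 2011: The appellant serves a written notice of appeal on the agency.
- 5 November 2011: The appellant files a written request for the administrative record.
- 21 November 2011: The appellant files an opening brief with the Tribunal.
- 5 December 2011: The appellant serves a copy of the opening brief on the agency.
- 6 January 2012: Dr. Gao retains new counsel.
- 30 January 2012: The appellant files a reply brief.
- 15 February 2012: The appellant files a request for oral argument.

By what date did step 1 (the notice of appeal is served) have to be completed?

Step 1 runs from 13 October 2011, when the determination is issued. The window is 5–20 days after 13 October 2011; it closes on 2 November 2011.

2 November 2011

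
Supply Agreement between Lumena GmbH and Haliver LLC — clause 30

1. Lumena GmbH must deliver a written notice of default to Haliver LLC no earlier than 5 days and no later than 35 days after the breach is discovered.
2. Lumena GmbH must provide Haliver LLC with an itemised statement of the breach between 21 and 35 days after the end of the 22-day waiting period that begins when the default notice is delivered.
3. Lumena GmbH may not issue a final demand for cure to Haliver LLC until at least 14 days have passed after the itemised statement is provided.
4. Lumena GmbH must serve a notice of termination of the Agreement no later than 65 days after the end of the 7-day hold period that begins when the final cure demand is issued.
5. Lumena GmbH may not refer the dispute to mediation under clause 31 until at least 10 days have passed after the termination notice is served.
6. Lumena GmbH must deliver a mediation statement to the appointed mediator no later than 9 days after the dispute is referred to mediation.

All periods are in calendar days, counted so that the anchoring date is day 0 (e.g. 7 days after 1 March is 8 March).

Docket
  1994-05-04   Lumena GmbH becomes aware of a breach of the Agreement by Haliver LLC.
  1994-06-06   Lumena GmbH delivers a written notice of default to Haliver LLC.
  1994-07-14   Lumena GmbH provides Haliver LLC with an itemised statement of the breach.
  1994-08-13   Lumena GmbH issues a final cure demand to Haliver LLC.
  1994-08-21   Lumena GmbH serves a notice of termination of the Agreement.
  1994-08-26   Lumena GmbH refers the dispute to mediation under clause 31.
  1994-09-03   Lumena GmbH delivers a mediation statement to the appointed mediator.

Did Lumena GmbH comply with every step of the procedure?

Step 1: the window is 5–35 days after 1994-05-04 (when the breach is discovered), so 1994-05-09 through 1994-06-08; 1994-06-06 falls inside that range.
Step 2: the window is 21–35 days after 1994-06-28 (end of the 22-day waiting period, which began when the default notice is delivered on 1994-06-06), so 1994-07-19 through 1994-08-02; 1994-07-14 is 5 days too early.

No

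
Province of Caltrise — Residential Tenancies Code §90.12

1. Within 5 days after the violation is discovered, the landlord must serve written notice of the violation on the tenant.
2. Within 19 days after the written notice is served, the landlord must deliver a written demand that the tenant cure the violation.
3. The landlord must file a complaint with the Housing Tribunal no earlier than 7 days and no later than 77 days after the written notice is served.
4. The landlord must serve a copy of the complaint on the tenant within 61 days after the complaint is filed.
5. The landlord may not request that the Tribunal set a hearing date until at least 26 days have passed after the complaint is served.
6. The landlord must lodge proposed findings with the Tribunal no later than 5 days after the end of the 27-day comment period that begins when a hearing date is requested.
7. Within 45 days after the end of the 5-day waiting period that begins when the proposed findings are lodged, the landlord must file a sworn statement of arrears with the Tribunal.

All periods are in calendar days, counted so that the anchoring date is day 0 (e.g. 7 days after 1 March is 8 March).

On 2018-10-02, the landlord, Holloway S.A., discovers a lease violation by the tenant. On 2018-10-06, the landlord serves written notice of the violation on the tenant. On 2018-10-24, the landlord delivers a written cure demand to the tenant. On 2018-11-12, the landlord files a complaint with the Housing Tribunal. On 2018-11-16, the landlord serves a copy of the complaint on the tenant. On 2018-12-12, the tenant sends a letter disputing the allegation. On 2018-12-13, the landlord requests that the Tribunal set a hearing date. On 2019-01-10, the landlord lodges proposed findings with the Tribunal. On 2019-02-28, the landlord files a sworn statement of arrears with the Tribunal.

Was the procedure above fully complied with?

(1) due by 2018-10-02 + 5 days = 2018-10-07; done 2018-10-06 — timely.
(2) due by 2018-10-06 + 19 days = 2018-10-25; 2018-10-24 is within that limit.
(3) the permitted window runs from 2018-10-06 + 7 = 2018-10-13 to 2018-10-06 + 77 = 2018-12-22; 2018-11-12 falls inside that range.
(4) due by 2018-11-12 + 61 days = 2019-01-12; 2018-11-16 is within that limit.
(5) permitted from 2018-11-16 + 26 days = 2018-12-12 onward; done 2018-12-13, after the minimum wait.
(6) due by 2019-01-09 + 5 days = 2019-01-14; 2019-01-10 is within that limit.
(7) due by 2019-01-15 + 45 days = 2019-03-01; 2019-02-28 is within that limit.

Yes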